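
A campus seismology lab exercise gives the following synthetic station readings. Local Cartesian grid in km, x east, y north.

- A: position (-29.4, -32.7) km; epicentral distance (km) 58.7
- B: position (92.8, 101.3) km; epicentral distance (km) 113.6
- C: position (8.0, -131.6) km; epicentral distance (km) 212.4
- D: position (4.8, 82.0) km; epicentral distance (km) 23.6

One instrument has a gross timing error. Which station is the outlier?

A

Solve using three stations at a time. Using B, C, D (subtract circle equations pairwise → linear system) gives (x, y) ≈ (-18.6, 79.1).
Distances from that point to each station vs reported:
  A: calculated 112.3 vs reported 58.7 → residual 53.6 km
  B: calculated 113.6 vs reported 113.6 → residual 0.0 km
  C: calculated 212.4 vs reported 212.4 → residual 0.0 km
  D: calculated 23.6 vs reported 23.6 → residual 0.0 km
B, C, D are mutually consistent (residuals ≈ 0); A is off by 53.6 km.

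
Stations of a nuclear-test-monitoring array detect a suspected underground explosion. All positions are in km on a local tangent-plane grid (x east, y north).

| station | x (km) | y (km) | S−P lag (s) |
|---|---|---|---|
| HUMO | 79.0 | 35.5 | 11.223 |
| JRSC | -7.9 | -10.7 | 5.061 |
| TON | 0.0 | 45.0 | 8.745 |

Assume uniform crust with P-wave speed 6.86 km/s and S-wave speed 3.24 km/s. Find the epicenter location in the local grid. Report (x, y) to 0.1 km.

x ≈ 22.4 km, y ≈ -3.8 km

Distance from S−P lag: d = Δt · v_P v_S / (v_P − v_S) = Δt · (6.86·3.24)/(6.86−3.24) ≈ 6.1399·Δt.
So d_HUMO = 68.91, d_JRSC = 31.07, d_TON = 53.69 km.
Circle about each station: (x − 79.0)² + (y − 35.5)² = 68.91²; (x + 7.9)² + (y + 10.7)² = 31.07²; x² + (y − 45.0)² = 53.69².
Subtracting pairs of circle equations eliminates x²+y² and gives linear equations (the radical axes):
-173.8 x − 92.4 y = -3541.11
-158.0 x + 19.0 y = -3610.28
Solving the 2×2 system: x ≈ 22.4, y ≈ -3.8 km.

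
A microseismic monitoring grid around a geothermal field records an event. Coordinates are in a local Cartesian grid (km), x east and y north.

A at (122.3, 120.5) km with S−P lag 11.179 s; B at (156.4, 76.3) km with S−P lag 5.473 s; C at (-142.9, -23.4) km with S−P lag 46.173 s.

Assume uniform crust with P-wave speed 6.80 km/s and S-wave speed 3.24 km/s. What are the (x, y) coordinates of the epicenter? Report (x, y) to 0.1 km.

Distance from S−P lag: d = Δt · v_P v_S / (v_P − v_S) = Δt · (6.80·3.24)/(6.80−3.24) ≈ 6.1888·Δt.
So d_A = 69.18, d_B = 33.87, d_C = 285.75 km.
Circle about each station: (x − 122.3)² + (y − 120.5)² = 69.18²; (x − 156.4)² + (y − 76.3)² = 33.87²; (x + 142.9)² + (y + 23.4)² = 285.75².
Subtracting the A equation from the B and C equations removes the quadratic terms:
68.2 x − 88.4 y = 4443.81
-530.4 x − 287.8 y = -85376.76
Solving the 2×2 system: x ≈ 132.7, y ≈ 52.1 km.

132.7 km east, 52.1 km north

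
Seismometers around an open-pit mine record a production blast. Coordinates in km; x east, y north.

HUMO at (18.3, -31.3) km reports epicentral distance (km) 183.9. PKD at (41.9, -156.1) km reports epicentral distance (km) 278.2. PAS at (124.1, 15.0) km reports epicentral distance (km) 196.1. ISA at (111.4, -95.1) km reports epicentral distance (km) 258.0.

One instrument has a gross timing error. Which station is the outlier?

Solve using three stations at a time. Using PKD, PAS, ISA (subtract circle equations pairwise → linear system) gives (x, y) ≈ (-49.5, 106.9).
Distances from that point to each station vs reported:
  HUMO: calculated 153.9 vs reported 183.9 → residual 30.0 km
  PKD: calculated 278.4 vs reported 278.2 → residual 0.2 km
  PAS: calculated 196.4 vs reported 196.1 → residual 0.3 km
  ISA: calculated 258.2 vs reported 258.0 → residual 0.2 km
PKD, PAS, ISA are mutually consistent (residuals ≈ 0); HUMO is off by 30.0 km.

HUMO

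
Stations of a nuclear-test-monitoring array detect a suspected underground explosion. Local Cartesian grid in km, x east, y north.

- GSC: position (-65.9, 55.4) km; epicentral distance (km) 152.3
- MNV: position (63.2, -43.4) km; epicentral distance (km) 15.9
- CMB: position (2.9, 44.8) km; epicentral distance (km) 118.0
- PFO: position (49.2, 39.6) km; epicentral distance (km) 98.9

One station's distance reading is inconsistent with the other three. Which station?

Solve using three stations at a time. Using MNV, CMB, PFO (subtract circle equations pairwise → linear system) gives (x, y) ≈ (59.5, -58.8).
Distances from that point to each station vs reported:
  GSC: calculated 169.5 vs reported 152.3 → residual 17.2 km
  MNV: calculated 15.8 vs reported 15.9 → residual 0.1 km
  CMB: calculated 118.0 vs reported 118.0 → residual 0.0 km
  PFO: calculated 98.9 vs reported 98.9 → residual 0.0 km
MNV, CMB, PFO are mutually consistent (residuals ≈ 0); GSC is off by 17.2 km.

GSC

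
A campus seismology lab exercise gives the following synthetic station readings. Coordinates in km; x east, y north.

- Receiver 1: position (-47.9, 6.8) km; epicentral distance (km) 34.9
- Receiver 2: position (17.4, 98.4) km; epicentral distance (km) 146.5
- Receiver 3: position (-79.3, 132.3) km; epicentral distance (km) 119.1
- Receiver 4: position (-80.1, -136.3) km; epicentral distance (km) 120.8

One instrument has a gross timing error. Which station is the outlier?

Receiver 3

Solve using three stations at a time. Using Receiver 1, Receiver 2, Receiver 4 (subtract circle equations pairwise → linear system) gives (x, y) ≈ (-74.5, -15.7).
Distances from that point to each station vs reported:
  Receiver 1: calculated 34.8 vs reported 34.9 → residual 0.1 km
  Receiver 2: calculated 146.5 vs reported 146.5 → residual 0.0 km
  Receiver 3: calculated 148.0 vs reported 119.1 → residual 28.9 km
  Receiver 4: calculated 120.8 vs reported 120.8 → residual 0.0 km
Receiver 1, Receiver 2, Receiver 4 are mutually consistent (residuals ≈ 0); Receiver 3 is off by 28.9 km.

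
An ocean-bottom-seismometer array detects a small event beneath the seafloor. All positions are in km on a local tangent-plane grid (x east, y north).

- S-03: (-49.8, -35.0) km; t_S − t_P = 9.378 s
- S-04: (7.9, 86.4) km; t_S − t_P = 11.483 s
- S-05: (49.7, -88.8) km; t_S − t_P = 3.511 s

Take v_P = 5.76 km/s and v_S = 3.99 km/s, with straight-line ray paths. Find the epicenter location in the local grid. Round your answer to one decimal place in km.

Distance from S−P lag: d = Δt · v_P v_S / (v_P − v_S) = Δt · (5.76·3.99)/(5.76−3.99) ≈ 12.9844·Δt.
So d_S-03 = 121.77, d_S-04 = 149.10, d_S-05 = 45.59 km.
Circle about each station: (x + 49.8)² + (y + 35.0)² = 121.77²; (x − 7.9)² + (y − 86.4)² = 149.10²; (x − 49.7)² + (y + 88.8)² = 45.59².
Subtracting pairs of circle equations eliminates x²+y² and gives linear equations (the radical axes):
115.4 x + 242.8 y = -3580.55
199.0 x − 107.6 y = 19399.97
Solving the 2×2 system: x ≈ 71.2, y ≈ -48.6 km.

71.2 km east, -48.6 km north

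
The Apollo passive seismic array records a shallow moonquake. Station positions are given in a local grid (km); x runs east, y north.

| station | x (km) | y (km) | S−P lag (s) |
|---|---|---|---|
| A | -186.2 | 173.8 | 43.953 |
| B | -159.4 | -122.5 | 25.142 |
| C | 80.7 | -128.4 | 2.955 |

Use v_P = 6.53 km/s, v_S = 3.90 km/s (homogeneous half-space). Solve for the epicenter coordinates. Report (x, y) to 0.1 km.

(81.6, -157.0)

Distance from S−P lag: d = Δt · v_P v_S / (v_P − v_S) = Δt · (6.53·3.90)/(6.53−3.90) ≈ 9.6833·Δt.
So d_A = 425.61, d_B = 243.46, d_C = 28.61 km.
Circle about each station: (x + 186.2)² + (y − 173.8)² = 425.61²; (x + 159.4)² + (y + 122.5)² = 243.46²; (x − 80.7)² + (y + 128.4)² = 28.61².
Subtracting pairs of circle equations eliminates x²+y² and gives linear equations (the radical axes):
53.6 x − 592.6 y = 97408.83
533.8 x − 604.4 y = 138447.51
Solving the 2×2 system: x ≈ 81.6, y ≈ -157.0 km.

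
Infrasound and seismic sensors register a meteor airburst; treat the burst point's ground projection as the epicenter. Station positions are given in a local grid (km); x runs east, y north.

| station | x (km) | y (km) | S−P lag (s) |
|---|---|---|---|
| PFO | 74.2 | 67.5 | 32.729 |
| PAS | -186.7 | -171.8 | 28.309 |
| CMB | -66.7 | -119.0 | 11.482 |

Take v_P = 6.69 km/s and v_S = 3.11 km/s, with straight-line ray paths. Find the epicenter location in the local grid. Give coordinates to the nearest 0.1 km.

Distance from S−P lag: d = Δt · v_P v_S / (v_P − v_S) = Δt · (6.69·3.11)/(6.69−3.11) ≈ 5.8117·Δt.
So d_PFO = 190.21, d_PAS = 164.52, d_CMB = 66.73 km.
Circle about each station: (x − 74.2)² + (y − 67.5)² = 190.21²; (x + 186.7)² + (y + 171.8)² = 164.52²; (x + 66.7)² + (y + 119.0)² = 66.73².
Subtracting the PFO equation from the PAS and CMB equations removes the quadratic terms:
-521.8 x − 478.6 y = 63423.25
-281.8 x − 373.0 y = 40274.95
Solving the 2×2 system: x ≈ -73.3, y ≈ -52.6 km.
Check against PFO (with the unrounded x, y): √((x − 74.2)²+(y − 67.5)²) = 190.21 ≈ 190.21 km. ✓

-73.3 km east, -52.6 km north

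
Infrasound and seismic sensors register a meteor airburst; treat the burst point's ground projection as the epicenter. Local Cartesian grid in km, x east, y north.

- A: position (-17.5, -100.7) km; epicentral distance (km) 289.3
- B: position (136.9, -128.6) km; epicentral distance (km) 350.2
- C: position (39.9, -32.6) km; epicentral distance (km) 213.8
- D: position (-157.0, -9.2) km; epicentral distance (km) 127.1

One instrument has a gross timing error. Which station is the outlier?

Solve using three stations at a time. Using B, C, D (subtract circle equations pairwise → linear system) gives (x, y) ≈ (-117.8, 111.7).
Distances from that point to each station vs reported:
  A: calculated 234.9 vs reported 289.3 → residual 54.4 km
  B: calculated 350.2 vs reported 350.2 → residual 0.0 km
  C: calculated 213.8 vs reported 213.8 → residual 0.0 km
  D: calculated 127.1 vs reported 127.1 → residual 0.0 km
B, C, D are mutually consistent (residuals ≈ 0); A is off by 54.4 km.

A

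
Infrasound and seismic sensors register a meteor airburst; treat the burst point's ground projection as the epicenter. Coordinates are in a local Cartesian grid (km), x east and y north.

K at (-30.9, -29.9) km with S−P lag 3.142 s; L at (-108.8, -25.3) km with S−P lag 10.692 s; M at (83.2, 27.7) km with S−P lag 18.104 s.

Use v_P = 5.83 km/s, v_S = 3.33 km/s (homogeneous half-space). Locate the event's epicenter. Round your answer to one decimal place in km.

Distance from S−P lag: d = Δt · v_P v_S / (v_P − v_S) = Δt · (5.83·3.33)/(5.83−3.33) ≈ 7.7656·Δt.
So d_K = 24.40, d_L = 83.03, d_M = 140.59 km.
Circle about each station: (x + 30.9)² + (y + 29.9)² = 24.40²; (x + 108.8)² + (y + 25.3)² = 83.03²; (x − 83.2)² + (y − 27.7)² = 140.59².
Subtracting pairs of circle equations eliminates x²+y² and gives linear equations (the radical axes):
-155.8 x + 9.2 y = 4330.09
228.2 x + 115.2 y = -13329.48
Solving the 2×2 system: x ≈ -31.0, y ≈ -54.3 km.

x ≈ -31.0 km, y ≈ -54.3 km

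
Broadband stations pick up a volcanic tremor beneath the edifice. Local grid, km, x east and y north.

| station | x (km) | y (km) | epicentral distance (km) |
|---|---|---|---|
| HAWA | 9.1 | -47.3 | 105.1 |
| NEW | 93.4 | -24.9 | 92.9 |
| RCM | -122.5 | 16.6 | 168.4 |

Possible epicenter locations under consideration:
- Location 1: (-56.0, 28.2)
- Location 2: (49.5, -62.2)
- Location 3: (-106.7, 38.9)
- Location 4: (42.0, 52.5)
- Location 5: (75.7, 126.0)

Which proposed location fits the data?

Location 4

For each candidate, compare |candidate − station| to the reported distance:
Location 1: residuals HAWA 5.4, NEW 65.7, RCM 100.9 → max 100.9 km
Location 2: residuals HAWA 62.0, NEW 35.3, RCM 20.8 → max 62.0 km
Location 3: residuals HAWA 39.3, NEW 117.1, RCM 141.1 → max 141.1 km
Location 4: residuals HAWA 0.0, NEW 0.0, RCM 0.0 → max 0.0 km
Location 5: residuals HAWA 80.6, NEW 59.0, RCM 58.0 → max 80.6 km
Only Location 4 has all residuals ≈ 0.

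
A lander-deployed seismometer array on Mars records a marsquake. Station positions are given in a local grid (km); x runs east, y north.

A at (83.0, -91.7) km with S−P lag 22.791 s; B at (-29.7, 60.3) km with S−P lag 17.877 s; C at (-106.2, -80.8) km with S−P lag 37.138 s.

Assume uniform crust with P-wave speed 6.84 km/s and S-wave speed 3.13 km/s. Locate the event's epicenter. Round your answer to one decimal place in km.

x ≈ 71.3 km, y ≈ 39.3 km

Distance from S−P lag: d = Δt · v_P v_S / (v_P − v_S) = Δt · (6.84·3.13)/(6.84−3.13) ≈ 5.7707·Δt.
So d_A = 131.52, d_B = 103.16, d_C = 214.31 km.
Circle about each station: (x − 83.0)² + (y + 91.7)² = 131.52²; (x + 29.7)² + (y − 60.3)² = 103.16²; (x + 106.2)² + (y + 80.8)² = 214.31².
Subtracting pairs of circle equations eliminates x²+y² and gives linear equations (the radical axes):
-225.4 x + 304.0 y = -4124.19
-378.4 x + 21.8 y = -26122.08
Solving the 2×2 system: x ≈ 71.3, y ≈ 39.3 km.
Check against A (with the unrounded x, y): √((x − 83.0)²+(y + 91.7)²) = 131.52 ≈ 131.52 km. ✓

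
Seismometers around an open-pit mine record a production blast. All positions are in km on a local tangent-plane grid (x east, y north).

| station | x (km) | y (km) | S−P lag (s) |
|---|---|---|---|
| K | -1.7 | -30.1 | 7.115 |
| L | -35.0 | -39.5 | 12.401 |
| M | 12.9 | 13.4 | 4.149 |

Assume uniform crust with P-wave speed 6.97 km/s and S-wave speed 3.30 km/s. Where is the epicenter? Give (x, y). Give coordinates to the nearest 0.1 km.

x ≈ 33.4 km, y ≈ -2.6 km

Distance from S−P lag: d = Δt · v_P v_S / (v_P − v_S) = Δt · (6.97·3.30)/(6.97−3.30) ≈ 6.2673·Δt.
So d_K = 44.59, d_L = 77.72, d_M = 26.00 km.
Circle about each station: (x + 1.7)² + (y + 30.1)² = 44.59²; (x + 35.0)² + (y + 39.5)² = 77.72²; (x − 12.9)² + (y − 13.4)² = 26.00².
Subtracting pairs of circle equations eliminates x²+y² and gives linear equations (the radical axes):
-66.6 x − 18.8 y = -2175.78
29.2 x + 87.0 y = 749.34
Solving the 2×2 system: x ≈ 33.4, y ≈ -2.6 km.
Check against K (with the unrounded x, y): √((x + 1.7)²+(y + 30.1)²) = 44.59 ≈ 44.59 km. ✓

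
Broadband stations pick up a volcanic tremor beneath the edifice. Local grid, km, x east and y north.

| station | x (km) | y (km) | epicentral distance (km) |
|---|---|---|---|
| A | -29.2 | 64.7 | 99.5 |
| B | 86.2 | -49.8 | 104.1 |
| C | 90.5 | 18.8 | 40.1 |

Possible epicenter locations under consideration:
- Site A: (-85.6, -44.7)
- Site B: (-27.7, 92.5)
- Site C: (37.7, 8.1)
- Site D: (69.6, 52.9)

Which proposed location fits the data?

Site D

For each candidate, compare |candidate − station| to the reported distance:
Site A: residuals A 23.6, B 67.8, C 147.1 → max 147.1 km
Site B: residuals A 71.7, B 78.2, C 99.2 → max 99.2 km
Site C: residuals A 11.9, B 28.6, C 13.8 → max 28.6 km
Site D: residuals A 0.0, B 0.1, C 0.1 → max 0.1 km
Only Site D has all residuals ≈ 0.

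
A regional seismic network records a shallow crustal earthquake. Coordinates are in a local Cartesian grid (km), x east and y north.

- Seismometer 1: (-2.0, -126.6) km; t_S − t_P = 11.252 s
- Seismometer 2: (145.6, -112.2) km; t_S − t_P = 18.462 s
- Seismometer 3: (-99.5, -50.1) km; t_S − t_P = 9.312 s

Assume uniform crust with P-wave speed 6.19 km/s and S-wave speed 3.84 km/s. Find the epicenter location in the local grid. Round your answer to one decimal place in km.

-12.8 km east, -13.3 km north

Distance from S−P lag: d = Δt · v_P v_S / (v_P − v_S) = Δt · (6.19·3.84)/(6.19−3.84) ≈ 10.1147·Δt.
So d_Seismometer 1 = 113.81, d_Seismometer 2 = 186.74, d_Seismometer 3 = 94.19 km.
Circle about each station: (x + 2.0)² + (y + 126.6)² = 113.81²; (x − 145.6)² + (y + 112.2)² = 186.74²; (x + 99.5)² + (y + 50.1)² = 94.19².
Subtracting the Seismometer 1 equation from the Seismometer 2 and Seismometer 3 equations removes the quadratic terms:
295.2 x + 28.8 y = -4162.47
-195.0 x + 153.0 y = 459.66
Solving the 2×2 system: x ≈ -12.8, y ≈ -13.3 km.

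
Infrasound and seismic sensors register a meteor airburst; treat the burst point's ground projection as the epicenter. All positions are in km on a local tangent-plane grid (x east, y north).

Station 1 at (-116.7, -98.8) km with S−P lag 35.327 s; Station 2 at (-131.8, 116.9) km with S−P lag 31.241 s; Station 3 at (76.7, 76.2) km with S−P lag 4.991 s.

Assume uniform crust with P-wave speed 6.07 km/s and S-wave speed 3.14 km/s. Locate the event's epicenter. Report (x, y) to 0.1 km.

Distance from S−P lag: d = Δt · v_P v_S / (v_P − v_S) = Δt · (6.07·3.14)/(6.07−3.14) ≈ 6.5051·Δt.
So d_Station 1 = 229.80, d_Station 2 = 203.22, d_Station 3 = 32.47 km.
Circle about each station: (x + 116.7)² + (y + 98.8)² = 229.80²; (x + 131.8)² + (y − 116.9)² = 203.22²; (x − 76.7)² + (y − 76.2)² = 32.47².
Subtracting the Station 1 equation from the Station 2 and Station 3 equations removes the quadratic terms:
-30.2 x + 431.4 y = 19166.19
386.8 x + 350.0 y = 40062.74
Solving the 2×2 system: x ≈ 59.6, y ≈ 48.6 km.
Check against Station 1 (with the unrounded x, y): √((x + 116.7)²+(y + 98.8)²) = 229.80 ≈ 229.80 km. ✓

59.6 km east, 48.6 km north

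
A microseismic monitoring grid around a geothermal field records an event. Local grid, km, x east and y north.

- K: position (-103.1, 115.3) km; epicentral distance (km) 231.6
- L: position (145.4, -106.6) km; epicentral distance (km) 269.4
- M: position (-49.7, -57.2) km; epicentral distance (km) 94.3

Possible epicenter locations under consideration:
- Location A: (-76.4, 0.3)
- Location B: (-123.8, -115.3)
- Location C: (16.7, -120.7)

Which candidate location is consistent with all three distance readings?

For each candidate, compare |candidate − station| to the reported distance:
Location A: residuals K 113.5, L 23.2, M 30.9 → max 113.5 km
Location B: residuals K 0.1, L 0.1, M 0.1 → max 0.1 km
Location C: residuals K 33.1, L 139.9, M 2.4 → max 139.9 km
Only Location B has all residuals ≈ 0.

Location B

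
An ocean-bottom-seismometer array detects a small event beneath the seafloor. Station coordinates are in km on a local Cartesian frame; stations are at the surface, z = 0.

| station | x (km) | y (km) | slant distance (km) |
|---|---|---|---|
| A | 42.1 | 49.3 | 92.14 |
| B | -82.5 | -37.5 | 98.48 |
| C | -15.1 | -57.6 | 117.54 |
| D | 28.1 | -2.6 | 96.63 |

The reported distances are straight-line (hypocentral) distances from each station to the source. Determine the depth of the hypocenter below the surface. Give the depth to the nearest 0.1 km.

12.9 km

Each station gives a sphere (x−x_i)² + (y−y_i)² + z² = d_i² (stations at z=0).
Subtracting the A sphere from B and C: z² cancels, leaving linear equations in x and y:
-249.2 x − 173.6 y = 2801.07
-114.4 x − 213.8 y = -5983.00
Solving: x ≈ -48.999, y ≈ 54.203 km (keep extra digits for the depth step; rounded: -49.0, 54.2).
Then from the A sphere: z² = 92.14² − (x − 42.1)² − (y − 49.3)² with x = -48.999, y = 54.203, so z ≈ 12.912 ≈ 12.9 km.
Check against D (with the unrounded solution): distance 96.63 ≈ 96.63 km. ✓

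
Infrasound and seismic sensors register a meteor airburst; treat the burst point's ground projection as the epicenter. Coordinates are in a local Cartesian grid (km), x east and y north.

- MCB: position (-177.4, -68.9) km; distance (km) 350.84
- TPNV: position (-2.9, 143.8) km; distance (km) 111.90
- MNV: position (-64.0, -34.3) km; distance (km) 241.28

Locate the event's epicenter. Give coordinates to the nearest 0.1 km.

108.6 km east, 134.3 km north

Circle about each station: (x + 177.4)² + (y + 68.9)² = 350.84²; (x + 2.9)² + (y − 143.8)² = 111.90²; (x + 64.0)² + (y + 34.3)² = 241.28².
Subtracting pairs of circle equations eliminates x²+y² and gives linear equations (the radical axes):
349.0 x + 425.4 y = 95035.98
226.8 x + 69.2 y = 33927.19
Solving the 2×2 system: x ≈ 108.6, y ≈ 134.3 km.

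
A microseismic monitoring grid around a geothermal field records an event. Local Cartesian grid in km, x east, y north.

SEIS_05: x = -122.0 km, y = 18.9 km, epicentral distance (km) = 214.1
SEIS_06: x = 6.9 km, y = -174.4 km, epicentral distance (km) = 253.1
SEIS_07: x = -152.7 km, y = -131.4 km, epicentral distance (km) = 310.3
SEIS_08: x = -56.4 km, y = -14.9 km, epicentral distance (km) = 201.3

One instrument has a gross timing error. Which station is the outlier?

SEIS_08

Solve using three stations at a time. Using SEIS_05, SEIS_06, SEIS_07 (subtract circle equations pairwise → linear system) gives (x, y) ≈ (87.0, 65.8).
Distances from that point to each station vs reported:
  SEIS_05: calculated 214.2 vs reported 214.1 → residual 0.1 km
  SEIS_06: calculated 253.1 vs reported 253.1 → residual 0.0 km
  SEIS_07: calculated 310.3 vs reported 310.3 → residual 0.0 km
  SEIS_08: calculated 164.5 vs reported 201.3 → residual 36.8 km
SEIS_05, SEIS_06, SEIS_07 are mutually consistent (residuals ≈ 0); SEIS_08 is off by 36.8 km.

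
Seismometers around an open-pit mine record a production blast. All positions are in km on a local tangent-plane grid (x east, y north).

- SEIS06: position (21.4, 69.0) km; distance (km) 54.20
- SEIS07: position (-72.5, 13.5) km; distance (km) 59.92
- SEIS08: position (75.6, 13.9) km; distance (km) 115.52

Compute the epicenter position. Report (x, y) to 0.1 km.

-31.5 km east, 57.2 km north

Circle about each station: (x − 21.4)² + (y − 69.0)² = 54.20²; (x + 72.5)² + (y − 13.5)² = 59.92²; (x − 75.6)² + (y − 13.9)² = 115.52².
Subtracting the SEIS06 equation from the SEIS07 and SEIS08 equations removes the quadratic terms:
-187.8 x − 111.0 y = -433.23
108.4 x − 110.2 y = -9717.62
Solving the 2×2 system: x ≈ -31.5, y ≈ 57.2 km.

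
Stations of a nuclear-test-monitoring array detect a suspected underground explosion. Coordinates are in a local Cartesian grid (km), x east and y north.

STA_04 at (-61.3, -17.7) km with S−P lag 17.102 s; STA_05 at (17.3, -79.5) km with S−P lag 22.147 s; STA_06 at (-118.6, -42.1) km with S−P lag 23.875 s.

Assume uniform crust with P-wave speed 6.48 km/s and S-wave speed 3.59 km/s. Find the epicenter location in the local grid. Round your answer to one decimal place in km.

Distance from S−P lag: d = Δt · v_P v_S / (v_P − v_S) = Δt · (6.48·3.59)/(6.48−3.59) ≈ 8.0496·Δt.
So d_STA_04 = 137.66, d_STA_05 = 178.27, d_STA_06 = 192.18 km.
Circle about each station: (x + 61.3)² + (y + 17.7)² = 137.66²; (x − 17.3)² + (y + 79.5)² = 178.27²; (x + 118.6)² + (y + 42.1)² = 192.18².
Subtracting the STA_04 equation from the STA_05 and STA_06 equations removes the quadratic terms:
157.2 x − 123.6 y = -10281.36
-114.6 x − 48.8 y = -6215.49
Solving the 2×2 system: x ≈ 12.2, y ≈ 98.7 km.

(12.2, 98.7)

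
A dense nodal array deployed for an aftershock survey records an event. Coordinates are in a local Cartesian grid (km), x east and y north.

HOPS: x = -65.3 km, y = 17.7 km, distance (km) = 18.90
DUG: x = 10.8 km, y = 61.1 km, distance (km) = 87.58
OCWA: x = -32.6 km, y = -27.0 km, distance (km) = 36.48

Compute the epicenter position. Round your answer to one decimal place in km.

Circle about each station: (x + 65.3)² + (y − 17.7)² = 18.90²; (x − 10.8)² + (y − 61.1)² = 87.58²; (x + 32.6)² + (y + 27.0)² = 36.48².
Subtracting the HOPS equation from the DUG and OCWA equations removes the quadratic terms:
152.2 x + 86.8 y = -8040.58
65.4 x − 89.4 y = -3759.20
Solving the 2×2 system: x ≈ -54.2, y ≈ 2.4 km.

x ≈ -54.2 km, y ≈ 2.4 km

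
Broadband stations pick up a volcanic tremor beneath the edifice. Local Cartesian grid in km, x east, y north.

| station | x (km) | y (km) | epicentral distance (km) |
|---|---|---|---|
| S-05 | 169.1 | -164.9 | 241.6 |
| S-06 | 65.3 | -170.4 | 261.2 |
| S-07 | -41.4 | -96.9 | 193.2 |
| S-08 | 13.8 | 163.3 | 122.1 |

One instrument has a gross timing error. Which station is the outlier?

S-06

Solve using three stations at a time. Using S-05, S-07, S-08 (subtract circle equations pairwise → linear system) gives (x, y) ≈ (74.7, 57.5).
Distances from that point to each station vs reported:
  S-05: calculated 241.6 vs reported 241.6 → residual 0.0 km
  S-06: calculated 228.1 vs reported 261.2 → residual 33.1 km
  S-07: calculated 193.2 vs reported 193.2 → residual 0.0 km
  S-08: calculated 122.1 vs reported 122.1 → residual 0.0 km
S-05, S-07, S-08 are mutually consistent (residuals ≈ 0); S-06 is off by 33.1 km.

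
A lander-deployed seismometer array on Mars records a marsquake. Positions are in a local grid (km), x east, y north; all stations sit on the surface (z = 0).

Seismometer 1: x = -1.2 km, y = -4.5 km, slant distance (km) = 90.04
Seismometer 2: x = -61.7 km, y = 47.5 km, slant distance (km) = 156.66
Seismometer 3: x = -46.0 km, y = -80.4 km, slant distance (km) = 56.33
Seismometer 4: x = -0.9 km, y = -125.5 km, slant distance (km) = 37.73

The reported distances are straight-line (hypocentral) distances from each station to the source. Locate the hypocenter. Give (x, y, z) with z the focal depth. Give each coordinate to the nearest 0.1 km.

(6.3, -92.6, 17.0)

Each station gives a sphere (x−x_i)² + (y−y_i)² + z² = d_i² (stations at z=0).
Subtracting the Seismometer 1 sphere from Seismometer 2 and Seismometer 3: z² cancels, leaving linear equations in x and y:
-121.0 x + 104.0 y = -10393.70
-89.6 x − 151.8 y = 13492.60
Solving: x ≈ 6.304, y ≈ -92.605 km (keep extra digits for the depth step; rounded: 6.3, -92.6).
Then from the Seismometer 1 sphere: z² = 90.04² − (x + 1.2)² − (y + 4.5)² with x = 6.304, y = -92.605, so z ≈ 16.982 ≈ 17.0 km.
Check against Seismometer 4 (with the unrounded solution): distance 37.71 ≈ 37.73 km. ✓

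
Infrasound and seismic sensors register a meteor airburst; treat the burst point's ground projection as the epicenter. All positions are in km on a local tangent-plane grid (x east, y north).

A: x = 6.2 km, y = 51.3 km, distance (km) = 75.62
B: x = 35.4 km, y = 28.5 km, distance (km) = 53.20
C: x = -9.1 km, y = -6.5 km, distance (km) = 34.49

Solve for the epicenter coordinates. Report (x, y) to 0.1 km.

21.3 km east, -22.8 km north

Circle about each station: (x − 6.2)² + (y − 51.3)² = 75.62²; (x − 35.4)² + (y − 28.5)² = 53.20²; (x + 9.1)² + (y + 6.5)² = 34.49².
Subtracting the A equation from the B and C equations removes the quadratic terms:
58.4 x − 45.6 y = 2283.42
-30.6 x − 115.6 y = 1983.75
Solving the 2×2 system: x ≈ 21.3, y ≈ -22.8 km.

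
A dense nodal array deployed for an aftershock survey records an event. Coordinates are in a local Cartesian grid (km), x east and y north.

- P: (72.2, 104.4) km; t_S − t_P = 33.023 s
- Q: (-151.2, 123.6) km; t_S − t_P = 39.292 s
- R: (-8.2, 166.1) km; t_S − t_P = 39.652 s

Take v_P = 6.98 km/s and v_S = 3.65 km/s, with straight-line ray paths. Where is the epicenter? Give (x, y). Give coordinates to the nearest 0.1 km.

-1.7 km east, -137.2 km north

Distance from S−P lag: d = Δt · v_P v_S / (v_P − v_S) = Δt · (6.98·3.65)/(6.98−3.65) ≈ 7.6508·Δt.
So d_P = 252.65, d_Q = 300.61, d_R = 303.37 km.
Circle about each station: (x − 72.2)² + (y − 104.4)² = 252.65²; (x + 151.2)² + (y − 123.6)² = 300.61²; (x + 8.2)² + (y − 166.1)² = 303.37².
Subtracting the P equation from the Q and R equations removes the quadratic terms:
-446.8 x + 38.4 y = -4508.15
-160.8 x + 123.4 y = -16657.08
Solving the 2×2 system: x ≈ -1.7, y ≈ -137.2 km.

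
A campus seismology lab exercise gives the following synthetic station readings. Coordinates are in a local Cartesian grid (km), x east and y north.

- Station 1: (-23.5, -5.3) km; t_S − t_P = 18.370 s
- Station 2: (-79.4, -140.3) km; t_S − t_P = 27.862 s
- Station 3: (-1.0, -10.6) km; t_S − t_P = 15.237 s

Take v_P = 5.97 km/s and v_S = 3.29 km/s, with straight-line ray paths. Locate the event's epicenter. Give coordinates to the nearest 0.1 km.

Distance from S−P lag: d = Δt · v_P v_S / (v_P − v_S) = Δt · (5.97·3.29)/(5.97−3.29) ≈ 7.3288·Δt.
So d_Station 1 = 134.63, d_Station 2 = 204.20, d_Station 3 = 111.67 km.
Circle about each station: (x + 23.5)² + (y + 5.3)² = 134.63²; (x + 79.4)² + (y + 140.3)² = 204.20²; (x + 1.0)² + (y + 10.6)² = 111.67².
Subtracting the Station 1 equation from the Station 2 and Station 3 equations removes the quadratic terms:
-111.8 x − 270.0 y = 1835.71
45.0 x − 10.6 y = 5188.07
Solving the 2×2 system: x ≈ 103.6, y ≈ -49.7 km.

(103.6, -49.7)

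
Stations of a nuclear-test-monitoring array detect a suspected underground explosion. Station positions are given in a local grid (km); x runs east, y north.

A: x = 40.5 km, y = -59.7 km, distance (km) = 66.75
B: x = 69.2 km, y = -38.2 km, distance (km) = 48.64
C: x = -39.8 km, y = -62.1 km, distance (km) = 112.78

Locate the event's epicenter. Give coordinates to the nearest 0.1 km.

(49.8, 6.4)

Circle about each station: (x − 40.5)² + (y + 59.7)² = 66.75²; (x − 69.2)² + (y + 38.2)² = 48.64²; (x + 39.8)² + (y + 62.1)² = 112.78².
Subtracting the A equation from the B and C equations removes the quadratic terms:
57.4 x + 43.0 y = 3133.25
-160.6 x − 4.8 y = -8027.66
Solving the 2×2 system: x ≈ 49.8, y ≈ 6.4 km.
Check against A (with the unrounded x, y): √((x − 40.5)²+(y + 59.7)²) = 66.75 ≈ 66.75 km. ✓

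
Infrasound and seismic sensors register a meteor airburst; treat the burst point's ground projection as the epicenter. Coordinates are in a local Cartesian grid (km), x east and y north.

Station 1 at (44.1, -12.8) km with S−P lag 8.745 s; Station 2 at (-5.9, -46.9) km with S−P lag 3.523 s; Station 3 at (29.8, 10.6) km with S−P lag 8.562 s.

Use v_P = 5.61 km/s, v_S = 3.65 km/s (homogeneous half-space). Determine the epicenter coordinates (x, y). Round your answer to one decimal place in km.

Distance from S−P lag: d = Δt · v_P v_S / (v_P − v_S) = Δt · (5.61·3.65)/(5.61−3.65) ≈ 10.4472·Δt.
So d_Station 1 = 91.36, d_Station 2 = 36.81, d_Station 3 = 89.45 km.
Circle about each station: (x − 44.1)² + (y + 12.8)² = 91.36²; (x + 5.9)² + (y + 46.9)² = 36.81²; (x − 29.8)² + (y − 10.6)² = 89.45².
Subtracting pairs of circle equations eliminates x²+y² and gives linear equations (the radical axes):
-100.0 x − 68.2 y = 7117.44
-28.6 x + 46.8 y = -762.90
Solving the 2×2 system: x ≈ -42.4, y ≈ -42.2 km.
Check against Station 1 (with the unrounded x, y): √((x − 44.1)²+(y + 12.8)²) = 91.35 ≈ 91.36 km. ✓

(-42.4, -42.2)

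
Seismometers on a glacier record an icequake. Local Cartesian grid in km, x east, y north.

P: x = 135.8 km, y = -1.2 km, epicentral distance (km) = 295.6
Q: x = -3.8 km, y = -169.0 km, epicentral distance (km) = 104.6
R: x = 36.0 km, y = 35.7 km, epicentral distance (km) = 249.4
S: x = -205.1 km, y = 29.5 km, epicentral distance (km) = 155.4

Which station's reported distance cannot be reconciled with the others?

Solve using three stations at a time. Using P, Q, R (subtract circle equations pairwise → linear system) gives (x, y) ≈ (-108.6, -167.6).
Distances from that point to each station vs reported:
  P: calculated 295.7 vs reported 295.6 → residual 0.1 km
  Q: calculated 104.8 vs reported 104.6 → residual 0.2 km
  R: calculated 249.5 vs reported 249.4 → residual 0.1 km
  S: calculated 219.5 vs reported 155.4 → residual 64.1 km
P, Q, R are mutually consistent (residuals ≈ 0); S is off by 64.1 km.

S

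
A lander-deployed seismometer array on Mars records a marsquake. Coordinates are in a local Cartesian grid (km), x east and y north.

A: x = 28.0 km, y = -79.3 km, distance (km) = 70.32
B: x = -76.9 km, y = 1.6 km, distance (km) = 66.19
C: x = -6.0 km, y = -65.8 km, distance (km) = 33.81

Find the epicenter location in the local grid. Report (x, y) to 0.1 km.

Circle about each station: (x − 28.0)² + (y + 79.3)² = 70.32²; (x + 76.9)² + (y − 1.6)² = 66.19²; (x + 6.0)² + (y + 65.8)² = 33.81².
Subtracting pairs of circle equations eliminates x²+y² and gives linear equations (the radical axes):
-209.8 x + 161.8 y = -592.53
-68.0 x + 27.0 y = 1094.94
Solving the 2×2 system: x ≈ -36.2, y ≈ -50.6 km.
Check against A (with the unrounded x, y): √((x − 28.0)²+(y + 79.3)²) = 70.32 ≈ 70.32 km. ✓

x ≈ -36.2 km, y ≈ -50.6 km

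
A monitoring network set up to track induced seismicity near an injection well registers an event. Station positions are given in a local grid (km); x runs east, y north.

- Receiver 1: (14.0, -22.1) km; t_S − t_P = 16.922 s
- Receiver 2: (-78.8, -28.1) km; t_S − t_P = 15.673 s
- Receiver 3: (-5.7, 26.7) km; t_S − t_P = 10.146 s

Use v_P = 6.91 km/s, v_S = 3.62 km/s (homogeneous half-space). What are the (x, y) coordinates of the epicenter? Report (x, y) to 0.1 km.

Distance from S−P lag: d = Δt · v_P v_S / (v_P − v_S) = Δt · (6.91·3.62)/(6.91−3.62) ≈ 7.6031·Δt.
So d_Receiver 1 = 128.66, d_Receiver 2 = 119.16, d_Receiver 3 = 77.14 km.
Circle about each station: (x − 14.0)² + (y + 22.1)² = 128.66²; (x + 78.8)² + (y + 28.1)² = 119.16²; (x + 5.7)² + (y − 26.7)² = 77.14².
Subtracting pairs of circle equations eliminates x²+y² and gives linear equations (the radical axes):
-185.6 x − 12.0 y = 8668.93
-39.4 x + 97.6 y = 10663.79
Solving the 2×2 system: x ≈ -52.4, y ≈ 88.1 km.

-52.4 km east, 88.1 km north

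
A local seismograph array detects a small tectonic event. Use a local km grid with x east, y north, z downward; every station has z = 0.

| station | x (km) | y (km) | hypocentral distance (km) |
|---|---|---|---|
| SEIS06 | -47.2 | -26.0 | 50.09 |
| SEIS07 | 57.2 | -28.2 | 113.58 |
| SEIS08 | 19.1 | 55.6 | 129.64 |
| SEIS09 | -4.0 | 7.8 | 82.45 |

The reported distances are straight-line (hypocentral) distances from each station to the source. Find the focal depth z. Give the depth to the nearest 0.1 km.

Each station gives a sphere (x−x_i)² + (y−y_i)² + z² = d_i² (stations at z=0).
Subtracting the SEIS06 sphere from SEIS07 and SEIS08: z² cancels, leaving linear equations in x and y:
208.8 x − 4.4 y = -9228.17
132.6 x + 163.2 y = -13745.19
Solving: x ≈ -45.197, y ≈ -47.500 km (keep extra digits for the depth step; rounded: -45.2, -47.5).
Then from the SEIS06 sphere: z² = 50.09² − (x + 47.2)² − (y + 26.0)² with x = -45.197, y = -47.500, so z ≈ 45.197 ≈ 45.2 km.

z ≈ 45.2 km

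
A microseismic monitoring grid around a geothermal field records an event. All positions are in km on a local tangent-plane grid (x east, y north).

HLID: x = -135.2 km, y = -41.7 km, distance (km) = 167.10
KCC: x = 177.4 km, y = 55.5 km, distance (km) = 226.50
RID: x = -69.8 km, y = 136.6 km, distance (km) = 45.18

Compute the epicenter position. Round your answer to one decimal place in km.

-44.9 km east, 98.9 km north

Circle about each station: (x + 135.2)² + (y + 41.7)² = 167.10²; (x − 177.4)² + (y − 55.5)² = 226.50²; (x + 69.8)² + (y − 136.6)² = 45.18².
Subtracting the HLID equation from the KCC and RID equations removes the quadratic terms:
625.2 x + 194.4 y = -8846.76
130.8 x + 356.6 y = 29394.85
Solving the 2×2 system: x ≈ -44.9, y ≈ 98.9 km.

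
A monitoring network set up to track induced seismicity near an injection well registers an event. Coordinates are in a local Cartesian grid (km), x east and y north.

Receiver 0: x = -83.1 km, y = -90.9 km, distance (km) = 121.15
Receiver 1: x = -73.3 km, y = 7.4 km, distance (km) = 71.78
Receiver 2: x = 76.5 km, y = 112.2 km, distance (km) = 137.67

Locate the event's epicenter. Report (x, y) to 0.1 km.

x ≈ -2.0 km, y ≈ -0.9 km

Circle about each station: (x + 83.1)² + (y + 90.9)² = 121.15²; (x + 73.3)² + (y − 7.4)² = 71.78²; (x − 76.5)² + (y − 112.2)² = 137.67².
Subtracting pairs of circle equations eliminates x²+y² and gives linear equations (the radical axes):
19.6 x + 196.6 y = -215.82
319.2 x + 406.2 y = -1003.04
Solving the 2×2 system: x ≈ -2.0, y ≈ -0.9 km.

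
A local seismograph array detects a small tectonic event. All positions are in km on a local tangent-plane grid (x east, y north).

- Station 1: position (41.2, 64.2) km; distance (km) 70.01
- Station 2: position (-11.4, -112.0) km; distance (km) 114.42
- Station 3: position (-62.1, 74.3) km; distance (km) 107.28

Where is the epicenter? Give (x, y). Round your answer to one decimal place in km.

Circle about each station: (x − 41.2)² + (y − 64.2)² = 70.01²; (x + 11.4)² + (y + 112.0)² = 114.42²; (x + 62.1)² + (y − 74.3)² = 107.28².
Subtracting the Station 1 equation from the Station 2 and Station 3 equations removes the quadratic terms:
-105.2 x − 352.4 y = -1335.66
-206.6 x + 20.2 y = -3049.78
Solving the 2×2 system: x ≈ 14.7, y ≈ -0.6 km.
Check against Station 1 (with the unrounded x, y): √((x − 41.2)²+(y − 64.2)²) = 70.01 ≈ 70.01 km. ✓

x ≈ 14.7 km, y ≈ -0.6 km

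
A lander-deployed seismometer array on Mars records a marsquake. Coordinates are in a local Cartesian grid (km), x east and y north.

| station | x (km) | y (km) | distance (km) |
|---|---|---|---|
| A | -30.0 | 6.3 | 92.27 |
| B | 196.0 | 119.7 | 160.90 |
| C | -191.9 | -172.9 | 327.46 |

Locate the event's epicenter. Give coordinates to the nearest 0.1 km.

Circle about each station: (x + 30.0)² + (y − 6.3)² = 92.27²; (x − 196.0)² + (y − 119.7)² = 160.90²; (x + 191.9)² + (y + 172.9)² = 327.46².
Subtracting the A equation from the B and C equations removes the quadratic terms:
452.0 x + 226.8 y = 34429.34
-323.8 x − 358.4 y = -32935.97
Solving the 2×2 system: x ≈ 55.0, y ≈ 42.2 km.

(55.0, 42.2)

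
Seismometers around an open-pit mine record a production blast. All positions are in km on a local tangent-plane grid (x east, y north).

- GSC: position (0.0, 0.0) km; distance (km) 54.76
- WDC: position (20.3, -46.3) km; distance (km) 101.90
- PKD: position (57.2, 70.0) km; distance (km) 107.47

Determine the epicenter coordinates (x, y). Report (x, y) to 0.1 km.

(-43.7, 33.0)

Circle about each station: x² + y² = 54.76²; (x − 20.3)² + (y + 46.3)² = 101.90²; (x − 57.2)² + (y − 70.0)² = 107.47².
Subtracting the GSC equation from the WDC and PKD equations removes the quadratic terms:
40.6 x − 92.6 y = -4829.17
114.4 x + 140.0 y = -379.30
Solving the 2×2 system: x ≈ -43.7, y ≈ 33.0 km.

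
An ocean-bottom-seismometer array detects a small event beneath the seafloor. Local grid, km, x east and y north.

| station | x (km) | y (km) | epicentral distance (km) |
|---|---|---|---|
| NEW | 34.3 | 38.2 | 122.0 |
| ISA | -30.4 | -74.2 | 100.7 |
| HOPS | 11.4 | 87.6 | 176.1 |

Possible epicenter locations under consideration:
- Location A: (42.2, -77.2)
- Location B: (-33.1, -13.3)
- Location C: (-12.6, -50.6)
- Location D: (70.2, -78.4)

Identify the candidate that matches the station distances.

For each candidate, compare |candidate − station| to the reported distance:
Location A: residuals NEW 6.3, ISA 28.0, HOPS 8.4 → max 28.0 km
Location B: residuals NEW 37.2, ISA 39.7, HOPS 65.8 → max 65.8 km
Location C: residuals NEW 21.6, ISA 71.1, HOPS 35.8 → max 71.1 km
Location D: residuals NEW 0.0, ISA 0.0, HOPS 0.0 → max 0.0 km
Only Location D has all residuals ≈ 0.

Location D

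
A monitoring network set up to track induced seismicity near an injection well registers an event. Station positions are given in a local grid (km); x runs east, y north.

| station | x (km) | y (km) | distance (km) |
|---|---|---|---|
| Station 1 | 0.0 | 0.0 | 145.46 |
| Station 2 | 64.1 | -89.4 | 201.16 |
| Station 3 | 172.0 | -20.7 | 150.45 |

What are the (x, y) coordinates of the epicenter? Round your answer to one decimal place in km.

Circle about each station: x² + y² = 145.46²; (x − 64.1)² + (y + 89.4)² = 201.16²; (x − 172.0)² + (y + 20.7)² = 150.45².
Subtracting pairs of circle equations eliminates x²+y² and gives linear equations (the radical axes):
128.2 x − 178.8 y = -7205.56
344.0 x − 41.4 y = 28535.90
Solving the 2×2 system: x ≈ 96.1, y ≈ 109.2 km.

x ≈ 96.1 km, y ≈ 109.2 km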